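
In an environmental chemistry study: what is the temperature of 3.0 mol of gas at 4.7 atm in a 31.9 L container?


PV = nRT  (R = 0.08206 L·atm/(mol·K))
T = PV/(nR) = 4.7×31.9/(3.0×0.08206)
= 149.93/0.246180
= 609.03 K

609.03 K


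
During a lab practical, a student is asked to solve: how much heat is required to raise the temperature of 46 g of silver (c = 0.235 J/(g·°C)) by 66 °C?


q = mcΔT = 46 × 0.235 × 66
= 713.46 J

713.46 J


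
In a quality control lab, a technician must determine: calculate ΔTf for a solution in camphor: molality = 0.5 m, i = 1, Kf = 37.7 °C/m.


ΔTf = Kf × m × i
= 37.7 × 0.5 × 1
= 18.85 °C

18.85 °C


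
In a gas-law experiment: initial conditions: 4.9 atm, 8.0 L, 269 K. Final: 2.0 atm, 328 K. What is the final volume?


P1V1/T1 = P2V2/T2
V2 = P1V1T2/(T1P2)
= 4.9×8.0×328/(269×2.0)
= 23.899 L

23.899 L


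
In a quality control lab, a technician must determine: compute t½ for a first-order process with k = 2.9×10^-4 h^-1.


t½ = ln2/k = 0.693147/(2.9×10^-4 h^-1)
= 2390 h

2390 h


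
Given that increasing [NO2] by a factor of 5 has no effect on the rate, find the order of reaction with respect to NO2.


rate ∝ [NO2]^n
rate ∝ [NO2]^0
Order in NO2: 0

0


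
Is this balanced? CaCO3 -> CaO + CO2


Equation: CaCO3 -> CaO + CO2
Check atoms: C: 1=1, Ca: 1=1, O: 3=3
Balanced

Yes, balanced


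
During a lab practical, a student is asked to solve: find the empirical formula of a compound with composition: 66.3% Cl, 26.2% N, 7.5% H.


Assume 100 g sample. Moles of each element:
  Cl: 66.3/35.45 = 1.87 mol
  N: 26.2/14.01 = 1.87 mol
  H: 7.5/1.008 = 7.44 mol
Divide by smallest (1.87):
  Cl: 1.87/1.87 = 1.0
  N: 1.87/1.87 = 1.0
  H: 7.44/1.87 = 3.98
Empirical formula: NH4Cl

NH4Cl


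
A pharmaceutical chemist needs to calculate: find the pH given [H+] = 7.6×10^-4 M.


pH = -log10([H+]) = -log10(7.6×10^-4)
= 4 - log10(7.6)
= 4 - 0.88
= 3.12

3.12


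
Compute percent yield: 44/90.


% yield = actual/theoretical × 100
= 44/90 × 100
= 48.89%

48.89%


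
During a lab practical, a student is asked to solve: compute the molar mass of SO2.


M(SO2) = 1×32.07 + 2×16.0
= 32.07 + 32.0
= 64.07 g/mol

64.07 g/mol


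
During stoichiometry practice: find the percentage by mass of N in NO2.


M(NO2) = 1×14.01 + 2×16.0 = 46.01 g/mol
Mass of N = 1 × 14.01 = 14.01 g/mol
% N = 14.01/46.01 × 100 = 30.45%

30.45%


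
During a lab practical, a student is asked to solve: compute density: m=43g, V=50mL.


ρ = mass/volume
= 43/50
= 0.86 g/mL

0.86 g/mL


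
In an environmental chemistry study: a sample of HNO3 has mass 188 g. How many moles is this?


M(HNO3) = 63.02 g/mol
n = mass/M = 188/63.02 = 2.9832 mol

2.9832 mol


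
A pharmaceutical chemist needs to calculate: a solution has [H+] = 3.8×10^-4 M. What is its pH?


pH = -log10([H+]) = -log10(3.8×10^-4)
= 4 - log10(3.8)
= 4 - 0.58
= 3.42

3.42


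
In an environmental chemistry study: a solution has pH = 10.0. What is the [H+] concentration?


[H+] = 10^(-pH) = 10^(-10.0)
= 1.0×10^-10 M

1.0×10^-10 M


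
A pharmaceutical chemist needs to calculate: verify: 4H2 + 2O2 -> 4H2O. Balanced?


Equation: 4H2 + 2O2 -> 4H2O
Check atoms: H: 8=8, O: 4=4
Balanced

Yes, balanced


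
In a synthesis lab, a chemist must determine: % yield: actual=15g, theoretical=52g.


% yield = actual/theoretical × 100
= 15/52 × 100
= 28.85%

28.85%


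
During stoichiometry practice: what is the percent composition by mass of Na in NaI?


M(NaI) = 1×22.99 + 1×126.9 = 149.89 g/mol
Mass of Na = 1 × 22.99 = 22.99 g/mol
% Na = 22.99/149.89 × 100 = 15.34%

15.34%


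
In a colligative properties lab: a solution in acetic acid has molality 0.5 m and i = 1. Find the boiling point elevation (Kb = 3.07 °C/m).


ΔTb = Kb × m × i
= 3.07 × 0.5 × 1
= 1.535 °C

1.535 °C


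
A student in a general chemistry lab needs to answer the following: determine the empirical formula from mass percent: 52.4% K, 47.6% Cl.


Assume 100 g sample. Moles of each element:
  K: 52.4/39.1 = 1.34 mol
  Cl: 47.6/35.45 = 1.343 mol
Divide by smallest (1.34):
  K: 1.34/1.34 = 1.0
  Cl: 1.343/1.34 = 1.0
Empirical formula: KCl

KCl


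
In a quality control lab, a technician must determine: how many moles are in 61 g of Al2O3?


M(Al2O3) = 101.96 g/mol
n = mass/M = 61/101.96 = 0.5983 mol

0.5983 mol


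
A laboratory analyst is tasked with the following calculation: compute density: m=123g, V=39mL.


ρ = mass/volume
= 123/39
= 3.154 g/mL

3.154 g/mL


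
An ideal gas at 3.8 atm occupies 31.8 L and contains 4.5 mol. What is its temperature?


PV = nRT  (R = 0.08206 L·atm/(mol·K))
T = PV/(nR) = 3.8×31.8/(4.5×0.08206)
= 120.84/0.369270
= 327.24 K

327.24 K


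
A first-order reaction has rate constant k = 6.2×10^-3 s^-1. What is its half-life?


t½ = ln2/k = 0.693147/(6.2×10^-3 s^-1)
= 111.8 s

111.8 s


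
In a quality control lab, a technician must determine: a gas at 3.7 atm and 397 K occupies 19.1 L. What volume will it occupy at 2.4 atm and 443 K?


P1V1/T1 = P2V2/T2
V2 = P1V1T2/(T1P2)
= 3.7×19.1×443/(397×2.4)
= 32.858 L

32.858 L


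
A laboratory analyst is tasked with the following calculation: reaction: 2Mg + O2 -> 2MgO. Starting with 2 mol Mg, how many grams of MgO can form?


Mole ratio MgO:Mg = 2:2
n(MgO) = 2 × 2/2 = 2.000 mol
mass = 2.000 × 40.31 = 80.62 g

80.62 g


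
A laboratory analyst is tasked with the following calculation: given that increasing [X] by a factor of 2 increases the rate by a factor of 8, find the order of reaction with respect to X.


rate ∝ [X]^n
2^n = 8 → n = 3
Order in X: 3

3


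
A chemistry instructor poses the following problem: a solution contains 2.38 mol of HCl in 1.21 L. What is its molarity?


M = n/V = 2.38/1.21 = 1.967 mol/L

1.967 M


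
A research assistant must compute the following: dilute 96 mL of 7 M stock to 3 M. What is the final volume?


C1V1 = C2V2
7 × 96 = 3 × V2
V2 = 672/3 = 224.0 mL

224.0 mL


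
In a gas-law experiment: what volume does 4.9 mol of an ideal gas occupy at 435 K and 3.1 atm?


PV = nRT  (R = 0.08206 L·atm/(mol·K))
V = nRT/P = 4.9×0.08206×435/3.1
= 56.423 L

56.423 L


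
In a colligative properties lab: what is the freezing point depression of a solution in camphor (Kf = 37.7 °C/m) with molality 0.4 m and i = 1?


ΔTf = Kf × m × i
= 37.7 × 0.4 × 1
= 15.08 °C

15.08 °C


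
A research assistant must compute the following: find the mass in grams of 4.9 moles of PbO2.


M(PbO2) = 239.2 g/mol
mass = n × M = 4.9 × 239.2 = 1172.08 g

1172.08 g


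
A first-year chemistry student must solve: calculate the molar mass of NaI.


M(NaI) = 1×22.99 + 1×126.9
= 22.99 + 126.9
= 149.89 g/mol

149.89 g/mol


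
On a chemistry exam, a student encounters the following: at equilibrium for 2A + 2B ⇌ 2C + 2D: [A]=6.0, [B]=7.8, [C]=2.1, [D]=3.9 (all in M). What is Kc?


Kc = [C]^2[D]^2/([A]^2[B]^2)
= (2.1^2 × 3.9^2)/(6.0^2 × 7.8^2)
= 67.0761/2190.24
= 0.03063

0.03063


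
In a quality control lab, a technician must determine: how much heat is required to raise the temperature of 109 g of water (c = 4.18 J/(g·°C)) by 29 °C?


q = mcΔT = 109 × 4.18 × 29
= 13212.98 J

13212.98 J


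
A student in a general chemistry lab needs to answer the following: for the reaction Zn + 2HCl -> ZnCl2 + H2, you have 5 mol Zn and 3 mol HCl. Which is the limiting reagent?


Mole ratio available / coefficient:
  Zn: 5/1 = 5.000
  HCl: 3/2 = 1.500
Smaller ratio is limiting.

HCl


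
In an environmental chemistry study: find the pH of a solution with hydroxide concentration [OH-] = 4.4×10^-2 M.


pOH = -log10([OH-]) = -log10(4.4×10^-2)
= 2 - log10(4.4) = 1.36
pH = 14 - pOH = 14 - 1.36 = 12.64

12.64


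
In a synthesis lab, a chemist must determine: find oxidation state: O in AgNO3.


O is usually -2
Oxidation number: -2

-2


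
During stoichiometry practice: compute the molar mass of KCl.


M(KCl) = 1×39.1 + 1×35.45
= 39.1 + 35.45
= 74.55 g/mol

74.55 g/mol


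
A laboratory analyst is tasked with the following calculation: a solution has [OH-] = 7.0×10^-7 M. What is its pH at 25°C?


pOH = -log10([OH-]) = -log10(7.0×10^-7)
= 7 - log10(7.0) = 6.15
pH = 14 - pOH = 14 - 6.15 = 7.85

7.85


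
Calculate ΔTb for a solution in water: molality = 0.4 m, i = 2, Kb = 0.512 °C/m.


ΔTb = Kb × m × i
= 0.512 × 0.4 × 2
= 0.4096 °C

0.4096 °C


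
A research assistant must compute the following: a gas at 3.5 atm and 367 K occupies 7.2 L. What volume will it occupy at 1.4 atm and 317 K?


P1V1/T1 = P2V2/T2
V2 = P1V1T2/(T1P2)
= 3.5×7.2×317/(367×1.4)
= 15.548 L

15.548 L


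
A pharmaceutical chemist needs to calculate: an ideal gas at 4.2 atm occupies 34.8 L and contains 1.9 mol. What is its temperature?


PV = nRT  (R = 0.08206 L·atm/(mol·K))
T = PV/(nR) = 4.2×34.8/(1.9×0.08206)
= 146.16/0.155914
= 937.44 K

937.44 K


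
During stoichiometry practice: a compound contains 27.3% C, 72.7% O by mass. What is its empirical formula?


Assume 100 g sample. Moles of each element:
  C: 27.3/12.01 = 2.273 mol
  O: 72.7/16.0 = 4.544 mol
Divide by smallest (2.273):
  C: 2.273/2.273 = 1.0
  O: 4.544/2.273 = 2.0
Empirical formula: CO2

CO2


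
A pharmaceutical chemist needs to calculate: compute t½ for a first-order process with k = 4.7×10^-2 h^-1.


t½ = ln2/k = 0.693147/(4.7×10^-2 h^-1)
= 14.75 h

14.75 h


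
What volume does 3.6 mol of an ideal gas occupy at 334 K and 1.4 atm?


PV = nRT  (R = 0.08206 L·atm/(mol·K))
V = nRT/P = 3.6×0.08206×334/1.4
= 70.478 L

70.478 L


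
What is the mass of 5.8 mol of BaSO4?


M(BaSO4) = 233.4 g/mol
mass = n × M = 5.8 × 233.4 = 1353.72 g

1353.72 g


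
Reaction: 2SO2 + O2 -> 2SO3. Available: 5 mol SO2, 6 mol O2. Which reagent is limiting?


Mole ratio available / coefficient:
  SO2: 5/2 = 2.500
  O2: 6/1 = 6.000
Smaller ratio is limiting.

SO2


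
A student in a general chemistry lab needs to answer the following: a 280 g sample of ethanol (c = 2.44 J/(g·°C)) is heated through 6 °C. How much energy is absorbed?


q = mcΔT = 280 × 2.44 × 6
= 4099.20 J

4099.20 J


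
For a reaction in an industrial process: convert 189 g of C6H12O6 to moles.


M(C6H12O6) = 180.16 g/mol
n = mass/M = 189/180.16 = 1.0491 mol

1.0491 mol


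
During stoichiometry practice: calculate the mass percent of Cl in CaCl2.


M(CaCl2) = 1×40.08 + 2×35.45 = 110.98 g/mol
Mass of Cl = 2 × 35.45 = 70.90 g/mol
% Cl = 70.90/110.98 × 100 = 63.89%

63.89%


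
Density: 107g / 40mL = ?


ρ = mass/volume
= 107/40
= 2.675 g/mL

2.675 g/mL


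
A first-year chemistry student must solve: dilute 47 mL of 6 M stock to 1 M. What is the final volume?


C1V1 = C2V2
6 × 47 = 1 × V2
V2 = 282/1 = 282.0 mL

282.0 mL


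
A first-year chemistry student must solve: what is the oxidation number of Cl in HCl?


halide: -1
Oxidation number: -1

-1


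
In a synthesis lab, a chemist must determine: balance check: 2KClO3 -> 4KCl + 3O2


Equation: 2KClO3 -> 4KCl + 3O2
Check atoms: Cl: 2≠4, K: 2≠4, O: 6=6
Not balanced

No, not balanced


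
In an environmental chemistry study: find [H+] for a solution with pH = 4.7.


[H+] = 10^(-pH) = 10^(-4.7)
= 2.0×10^-5 M

2.0×10^-5 M


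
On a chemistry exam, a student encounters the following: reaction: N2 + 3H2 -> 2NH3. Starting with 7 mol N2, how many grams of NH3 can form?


Mole ratio NH3:N2 = 2:1
n(NH3) = 7 × 2/1 = 14.000 mol
mass = 14.000 × 17.03 = 238.42 g

238.42 g


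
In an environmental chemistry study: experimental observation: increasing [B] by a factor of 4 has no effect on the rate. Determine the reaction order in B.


rate ∝ [B]^n
rate ∝ [B]^0
Order in B: 0

0


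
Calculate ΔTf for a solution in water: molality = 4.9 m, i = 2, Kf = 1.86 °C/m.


ΔTf = Kf × m × i
= 1.86 × 4.9 × 2
= 18.228 °C

18.228 °C


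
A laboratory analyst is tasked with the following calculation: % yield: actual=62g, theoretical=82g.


% yield = actual/theoretical × 100
= 62/82 × 100
= 75.61%

75.61%


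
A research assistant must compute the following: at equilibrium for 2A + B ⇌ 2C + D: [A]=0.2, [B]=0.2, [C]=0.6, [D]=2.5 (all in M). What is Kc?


Kc = [C]^2[D]/([A]^2[B])
= (0.6^2 × 2.5^1)/(0.2^2 × 0.2^1)
= 0.9/0.008
= 112.5

112.5


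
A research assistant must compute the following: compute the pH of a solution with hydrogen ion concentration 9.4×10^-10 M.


pH = -log10([H+]) = -log10(9.4×10^-10)
= 10 - log10(9.4)
= 10 - 0.97
= 9.03

9.03


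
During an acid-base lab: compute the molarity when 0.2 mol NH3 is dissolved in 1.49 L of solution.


M = n/V = 0.2/1.49 = 0.134 mol/L

0.134 M


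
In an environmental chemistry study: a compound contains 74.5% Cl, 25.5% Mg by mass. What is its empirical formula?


Assume 100 g sample. Moles of each element:
  Cl: 74.5/35.45 = 2.102 mol
  Mg: 25.5/24.31 = 1.049 mol
Divide by smallest (1.049):
  Cl: 2.102/1.049 = 2.0
  Mg: 1.049/1.049 = 1.0
Empirical formula: MgCl2

MgCl2


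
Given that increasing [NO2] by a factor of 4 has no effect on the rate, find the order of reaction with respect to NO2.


rate ∝ [NO2]^n
rate ∝ [NO2]^0
Order in NO2: 0

0


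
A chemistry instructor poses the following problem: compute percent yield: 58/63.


% yield = actual/theoretical × 100
= 58/63 × 100
= 92.06%

92.06%


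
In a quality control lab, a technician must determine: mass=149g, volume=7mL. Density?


ρ = mass/volume
= 149/7
= 21.286 g/mL

21.286 g/mL


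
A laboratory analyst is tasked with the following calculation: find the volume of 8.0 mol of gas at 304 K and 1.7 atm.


PV = nRT  (R = 0.08206 L·atm/(mol·K))
V = nRT/P = 8.0×0.08206×304/1.7
= 117.394 L

117.394 L


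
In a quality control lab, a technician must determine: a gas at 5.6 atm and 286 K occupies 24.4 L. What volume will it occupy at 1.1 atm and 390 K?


P1V1/T1 = P2V2/T2
V2 = P1V1T2/(T1P2)
= 5.6×24.4×390/(286×1.1)
= 169.388 L

169.388 L


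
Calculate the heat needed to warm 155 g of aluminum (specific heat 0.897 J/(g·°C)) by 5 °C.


q = mcΔT = 155 × 0.897 × 5
= 695.18 J

695.18 J


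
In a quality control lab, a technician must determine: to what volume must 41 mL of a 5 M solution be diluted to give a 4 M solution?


C1V1 = C2V2
5 × 41 = 4 × V2
V2 = 205/4 = 51.25 mL

51.25 mL


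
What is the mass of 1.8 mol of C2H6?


M(C2H6) = 30.07 g/mol
mass = n × M = 1.8 × 30.07 = 54.13 g

54.13 g


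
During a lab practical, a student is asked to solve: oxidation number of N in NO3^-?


x + 3(-2) = -1, so x = +5
Oxidation number: +5

+5


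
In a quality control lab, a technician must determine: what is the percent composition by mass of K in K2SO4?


M(K2SO4) = 2×39.1 + 1×32.07 + 4×16.0 = 174.27 g/mol
Mass of K = 2 × 39.1 = 78.20 g/mol
% K = 78.20/174.27 × 100 = 44.87%

44.87%


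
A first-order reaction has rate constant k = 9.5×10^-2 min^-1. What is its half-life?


t½ = ln2/k = 0.693147/(9.5×10^-2 min^-1)
= 7.296 min

7.296 min


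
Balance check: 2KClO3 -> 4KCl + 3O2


Equation: 2KClO3 -> 4KCl + 3O2
Check atoms: Cl: 2≠4, K: 2≠4, O: 6=6
Not balanced

No, not balanced


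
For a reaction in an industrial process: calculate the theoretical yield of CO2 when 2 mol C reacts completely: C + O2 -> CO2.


Mole ratio CO2:C = 1:1
n(CO2) = 2 × 1/1 = 2.000 mol
mass = 2.000 × 44.01 = 88.02 g

88.02 g


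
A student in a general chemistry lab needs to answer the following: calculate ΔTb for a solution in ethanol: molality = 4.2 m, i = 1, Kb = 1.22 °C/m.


ΔTb = Kb × m × i
= 1.22 × 4.2 × 1
= 5.124 °C

5.124 °C


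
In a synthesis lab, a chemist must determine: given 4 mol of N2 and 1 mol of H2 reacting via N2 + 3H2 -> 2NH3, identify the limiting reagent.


Mole ratio available / coefficient:
  N2: 4/1 = 4.000
  H2: 1/3 = 0.333
Smaller ratio is limiting.

H2


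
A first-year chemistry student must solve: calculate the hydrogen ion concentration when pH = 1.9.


[H+] = 10^(-pH) = 10^(-1.9)
= 1.26×10^-2 M

1.26×10^-2 M


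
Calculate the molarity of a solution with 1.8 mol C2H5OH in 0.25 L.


M = n/V = 1.8/0.25 = 7.200 mol/L

7.200 M


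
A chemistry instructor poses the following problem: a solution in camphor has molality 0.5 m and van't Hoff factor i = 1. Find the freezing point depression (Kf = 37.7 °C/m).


ΔTf = Kf × m × i
= 37.7 × 0.5 × 1
= 18.85 °C

18.85 °C


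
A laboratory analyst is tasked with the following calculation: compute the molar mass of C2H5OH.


M(C2H5OH) = 2×12.01 + 6×1.008 + 1×16.0
= 24.02 + 6.05 + 16.0
= 46.07 g/mol

46.07 g/mol


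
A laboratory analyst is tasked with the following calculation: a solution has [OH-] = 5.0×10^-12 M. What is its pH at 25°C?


pOH = -log10([OH-]) = -log10(5.0×10^-12)
= 12 - log10(5.0) = 11.3
pH = 14 - pOH = 14 - 11.3 = 2.7

2.7


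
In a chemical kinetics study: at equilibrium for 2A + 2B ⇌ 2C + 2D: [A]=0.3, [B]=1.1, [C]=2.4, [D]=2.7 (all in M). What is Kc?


Kc = [C]^2[D]^2/([A]^2[B]^2)
= (2.4^2 × 2.7^2)/(0.3^2 × 1.1^2)
= 41.9904/0.1089
= 385.6

385.6


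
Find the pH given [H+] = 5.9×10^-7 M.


pH = -log10([H+]) = -log10(5.9×10^-7)
= 7 - log10(5.9)
= 7 - 0.77
= 6.23

6.23


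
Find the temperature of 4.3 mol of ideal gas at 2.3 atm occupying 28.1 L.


PV = nRT  (R = 0.08206 L·atm/(mol·K))
T = PV/(nR) = 2.3×28.1/(4.3×0.08206)
= 64.63/0.352858
= 183.16 K

183.16 K


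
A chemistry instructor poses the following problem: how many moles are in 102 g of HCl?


M(HCl) = 36.46 g/mol
n = mass/M = 102/36.46 = 2.7976 mol

2.7976 mol


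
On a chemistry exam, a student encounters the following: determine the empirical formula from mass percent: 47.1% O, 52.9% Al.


Assume 100 g sample. Moles of each element:
  O: 47.1/16.0 = 2.944 mol
  Al: 52.9/26.98 = 1.961 mol
Divide by smallest (1.961):
  O: 2.944/1.961 = 1.5
  Al: 1.961/1.961 = 1.0
Multiply all ratios by 2 to obtain whole numbers.
Empirical formula: Al2O3

Al2O3


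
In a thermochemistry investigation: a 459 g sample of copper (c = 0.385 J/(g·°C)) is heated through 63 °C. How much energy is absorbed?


q = mcΔT = 459 × 0.385 × 63
= 11133.05 J

11133.05 J


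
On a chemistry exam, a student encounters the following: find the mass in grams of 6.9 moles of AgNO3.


M(AgNO3) = 169.88 g/mol
mass = n × M = 6.9 × 169.88 = 1172.17 g

1172.17 g


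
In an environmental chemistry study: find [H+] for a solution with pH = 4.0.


[H+] = 10^(-pH) = 10^(-4.0)
= 1.0×10^-4 M

1.0×10^-4 M


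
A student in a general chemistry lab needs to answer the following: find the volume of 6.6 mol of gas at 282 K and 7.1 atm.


PV = nRT  (R = 0.08206 L·atm/(mol·K))
V = nRT/P = 6.6×0.08206×282/7.1
= 21.511 L

21.511 L


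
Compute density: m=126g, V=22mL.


ρ = mass/volume
= 126/22
= 5.727 g/mL

5.727 g/mL


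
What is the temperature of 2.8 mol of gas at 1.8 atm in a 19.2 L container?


PV = nRT  (R = 0.08206 L·atm/(mol·K))
T = PV/(nR) = 1.8×19.2/(2.8×0.08206)
= 34.56/0.229768
= 150.41 K

150.41 K


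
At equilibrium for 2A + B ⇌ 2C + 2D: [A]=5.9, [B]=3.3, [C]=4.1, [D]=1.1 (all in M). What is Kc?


Kc = [C]^2[D]^2/([A]^2[B])
= (4.1^2 × 1.1^2)/(5.9^2 × 3.3^1)
= 20.3401/114.873
= 0.1771

0.1771


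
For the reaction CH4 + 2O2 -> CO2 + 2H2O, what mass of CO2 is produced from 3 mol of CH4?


Mole ratio CO2:CH4 = 1:1
n(CO2) = 3 × 1/1 = 3.000 mol
mass = 3.000 × 44.01 = 132.03 g

132.03 g


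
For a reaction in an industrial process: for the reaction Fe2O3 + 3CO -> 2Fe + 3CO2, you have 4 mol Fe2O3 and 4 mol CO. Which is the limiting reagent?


Mole ratio available / coefficient:
  Fe2O3: 4/1 = 4.000
  CO: 4/3 = 1.333
Smaller ratio is limiting.

CO


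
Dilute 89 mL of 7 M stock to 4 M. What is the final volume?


C1V1 = C2V2
7 × 89 = 4 × V2
V2 = 623/4 = 155.75 mL

155.75 mL


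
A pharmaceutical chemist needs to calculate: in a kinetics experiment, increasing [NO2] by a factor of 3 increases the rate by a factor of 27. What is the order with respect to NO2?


rate ∝ [NO2]^n
3^n = 27 → n = 3
Order in NO2: 3

3


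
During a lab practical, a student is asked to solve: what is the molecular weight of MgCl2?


M(MgCl2) = 1×24.31 + 2×35.45
= 24.31 + 70.9
= 95.21 g/mol

95.21 g/mol


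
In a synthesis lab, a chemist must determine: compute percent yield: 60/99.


% yield = actual/theoretical × 100
= 60/99 × 100
= 60.61%

60.61%


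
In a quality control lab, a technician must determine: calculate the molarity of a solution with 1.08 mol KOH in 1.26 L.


M = n/V = 1.08/1.26 = 0.857 mol/L

0.857 M


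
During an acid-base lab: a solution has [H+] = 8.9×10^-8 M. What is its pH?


pH = -log10([H+]) = -log10(8.9×10^-8)
= 8 - log10(8.9)
= 8 - 0.95
= 7.05

7.05


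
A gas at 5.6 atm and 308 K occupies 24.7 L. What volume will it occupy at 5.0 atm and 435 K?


P1V1/T1 = P2V2/T2
V2 = P1V1T2/(T1P2)
= 5.6×24.7×435/(308×5.0)
= 39.071 L

39.071 L


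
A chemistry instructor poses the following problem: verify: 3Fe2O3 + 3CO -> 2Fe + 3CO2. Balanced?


Equation: 3Fe2O3 + 3CO -> 2Fe + 3CO2
Check atoms: C: 3=3, Fe: 6≠2, O: 12≠6
Not balanced

No, not balanced


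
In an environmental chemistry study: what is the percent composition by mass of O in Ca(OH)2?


M(Ca(OH)2) = 1×40.08 + 2×16.0 + 2×1.008 = 74.096 g/mol
Mass of O = 2 × 16.0 = 32.00 g/mol
% O = 32.00/74.096 × 100 = 43.19%

43.19%


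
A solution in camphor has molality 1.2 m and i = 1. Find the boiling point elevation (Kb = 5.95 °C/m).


ΔTb = Kb × m × i
= 5.95 × 1.2 × 1
= 7.14 °C

7.14 °C


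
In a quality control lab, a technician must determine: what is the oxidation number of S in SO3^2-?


x + 3(-2) = -2, so x = +4
Oxidation number: +4

+4


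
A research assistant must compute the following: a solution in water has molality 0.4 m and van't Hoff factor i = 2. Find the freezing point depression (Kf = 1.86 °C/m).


ΔTf = Kf × m × i
= 1.86 × 0.4 × 2
= 1.488 °C

1.488 °C


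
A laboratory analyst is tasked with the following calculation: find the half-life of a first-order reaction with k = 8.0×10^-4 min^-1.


t½ = ln2/k = 0.693147/(8.0×10^-4 min^-1)
= 866.4 min

866.4 min


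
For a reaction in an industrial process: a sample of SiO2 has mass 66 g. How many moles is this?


M(SiO2) = 60.09 g/mol
n = mass/M = 66/60.09 = 1.0984 mol

1.0984 mol


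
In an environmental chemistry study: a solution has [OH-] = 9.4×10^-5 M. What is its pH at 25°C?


pOH = -log10([OH-]) = -log10(9.4×10^-5)
= 5 - log10(9.4) = 4.03
pH = 14 - pOH = 14 - 4.03 = 9.97

9.97


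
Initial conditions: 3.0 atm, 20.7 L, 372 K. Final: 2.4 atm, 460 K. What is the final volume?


P1V1/T1 = P2V2/T2
V2 = P1V1T2/(T1P2)
= 3.0×20.7×460/(372×2.4)
= 31.996 L

31.996 L


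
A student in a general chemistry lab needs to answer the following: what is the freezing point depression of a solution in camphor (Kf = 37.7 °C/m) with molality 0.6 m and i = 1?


ΔTf = Kf × m × i
= 37.7 × 0.6 × 1
= 22.62 °C

22.62 °C


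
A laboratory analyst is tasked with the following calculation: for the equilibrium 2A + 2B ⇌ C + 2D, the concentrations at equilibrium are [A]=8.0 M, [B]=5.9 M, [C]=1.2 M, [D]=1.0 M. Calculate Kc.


Kc = [C][D]^2/([A]^2[B]^2)
= (1.2^1 × 1.0^2)/(8.0^2 × 5.9^2)
= 1.2/2227.84
= 5.386×10^-4

5.386×10^-4


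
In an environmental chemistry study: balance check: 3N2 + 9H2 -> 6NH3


Equation: 3N2 + 9H2 -> 6NH3
Check atoms: H: 18=18, N: 6=6
Balanced

Yes, balanced


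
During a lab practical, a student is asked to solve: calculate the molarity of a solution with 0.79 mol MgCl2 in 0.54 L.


M = n/V = 0.79/0.54 = 1.463 mol/L

1.463 M


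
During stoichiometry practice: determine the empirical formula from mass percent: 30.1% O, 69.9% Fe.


Assume 100 g sample. Moles of each element:
  O: 30.1/16.0 = 1.881 mol
  Fe: 69.9/55.85 = 1.252 mol
Divide by smallest (1.252):
  O: 1.881/1.252 = 1.5
  Fe: 1.252/1.252 = 1.0
Multiply all ratios by 2 to obtain whole numbers.
Empirical formula: Fe2O3

Fe2O3


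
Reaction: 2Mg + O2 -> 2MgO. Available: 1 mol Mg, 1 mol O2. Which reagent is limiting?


Mole ratio available / coefficient:
  Mg: 1/2 = 0.500
  O2: 1/1 = 1.000
Smaller ratio is limiting.

Mg


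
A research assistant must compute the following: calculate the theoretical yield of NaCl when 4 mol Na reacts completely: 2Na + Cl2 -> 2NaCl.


Mole ratio NaCl:Na = 2:2
n(NaCl) = 4 × 2/2 = 4.000 mol
mass = 4.000 × 58.44 = 233.76 g

233.76 g


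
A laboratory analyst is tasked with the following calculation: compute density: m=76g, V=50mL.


ρ = mass/volume
= 76/50
= 1.52 g/mL

1.52 g/mL


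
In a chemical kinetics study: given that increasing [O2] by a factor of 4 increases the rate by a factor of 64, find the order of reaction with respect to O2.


rate ∝ [O2]^n
4^n = 64 → n = 3
Order in O2: 3

3


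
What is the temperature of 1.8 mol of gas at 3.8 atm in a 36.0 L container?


PV = nRT  (R = 0.08206 L·atm/(mol·K))
T = PV/(nR) = 3.8×36.0/(1.8×0.08206)
= 136.80/0.147708
= 926.15 K

926.15 K


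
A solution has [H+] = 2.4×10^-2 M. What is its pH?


pH = -log10([H+]) = -log10(2.4×10^-2)
= 2 - log10(2.4)
= 2 - 0.38
= 1.62

1.62


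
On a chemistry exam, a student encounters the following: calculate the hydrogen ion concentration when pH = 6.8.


[H+] = 10^(-pH) = 10^(-6.8)
= 1.58×10^-7 M

1.58×10^-7 M


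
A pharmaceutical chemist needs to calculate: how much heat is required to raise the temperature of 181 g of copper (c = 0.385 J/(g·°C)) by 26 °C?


q = mcΔT = 181 × 0.385 × 26
= 1811.81 J

1811.81 J


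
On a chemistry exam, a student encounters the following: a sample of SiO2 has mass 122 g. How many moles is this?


M(SiO2) = 60.09 g/mol
n = mass/M = 122/60.09 = 2.0303 mol

2.0303 mol


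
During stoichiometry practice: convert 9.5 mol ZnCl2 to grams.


M(ZnCl2) = 136.28 g/mol
mass = n × M = 9.5 × 136.28 = 1294.66 g

1294.66 g


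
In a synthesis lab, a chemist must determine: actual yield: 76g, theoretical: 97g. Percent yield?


% yield = actual/theoretical × 100
= 76/97 × 100
= 78.35%

78.35%


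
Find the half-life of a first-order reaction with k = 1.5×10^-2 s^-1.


t½ = ln2/k = 0.693147/(1.5×10^-2 s^-1)
= 46.21 s

46.21 s


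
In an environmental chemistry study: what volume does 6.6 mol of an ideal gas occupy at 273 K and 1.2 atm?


PV = nRT  (R = 0.08206 L·atm/(mol·K))
V = nRT/P = 6.6×0.08206×273/1.2
= 123.213 L

123.213 L


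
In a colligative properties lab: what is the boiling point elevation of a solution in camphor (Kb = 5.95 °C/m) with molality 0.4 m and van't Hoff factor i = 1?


ΔTb = Kb × m × i
= 5.95 × 0.4 × 1
= 2.38 °C

2.38 °C


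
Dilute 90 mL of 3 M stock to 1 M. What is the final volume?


C1V1 = C2V2
3 × 90 = 1 × V2
V2 = 270/1 = 270.0 mL

270.0 mL


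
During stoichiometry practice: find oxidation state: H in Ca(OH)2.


H is +1 with nonmetals
Oxidation number: +1

+1


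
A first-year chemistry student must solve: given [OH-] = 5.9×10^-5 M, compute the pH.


pOH = -log10([OH-]) = -log10(5.9×10^-5)
= 5 - log10(5.9) = 4.23
pH = 14 - pOH = 14 - 4.23 = 9.77

9.77


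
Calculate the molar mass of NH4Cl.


M(NH4Cl) = 1×14.01 + 4×1.008 + 1×35.45
= 14.01 + 4.03 + 35.45
= 53.49 g/mol

53.49 g/mol


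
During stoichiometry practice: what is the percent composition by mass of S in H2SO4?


M(H2SO4) = 2×1.008 + 1×32.07 + 4×16.0 = 98.086 g/mol
Mass of S = 1 × 32.07 = 32.07 g/mol
% S = 32.07/98.086 × 100 = 32.70%

32.70%


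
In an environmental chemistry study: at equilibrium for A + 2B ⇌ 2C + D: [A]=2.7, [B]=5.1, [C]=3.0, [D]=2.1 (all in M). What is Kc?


Kc = [C]^2[D]/([A][B]^2)
= (3.0^2 × 2.1^1)/(2.7^1 × 5.1^2)
= 18.9/70.227
= 0.2691

0.2691


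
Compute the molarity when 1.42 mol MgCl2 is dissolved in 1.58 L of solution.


M = n/V = 1.42/1.58 = 0.899 mol/L

0.899 M


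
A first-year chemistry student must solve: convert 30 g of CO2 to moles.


M(CO2) = 44.01 g/mol
n = mass/M = 30/44.01 = 0.6817 mol

0.6817 mol


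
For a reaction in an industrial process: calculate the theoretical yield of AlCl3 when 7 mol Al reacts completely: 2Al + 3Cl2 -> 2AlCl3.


Mole ratio AlCl3:Al = 2:2
n(AlCl3) = 7 × 2/2 = 7.000 mol
mass = 7.000 × 133.33 = 933.31 g

933.31 g


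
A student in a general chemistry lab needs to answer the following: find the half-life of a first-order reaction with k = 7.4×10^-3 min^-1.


t½ = ln2/k = 0.693147/(7.4×10^-3 min^-1)
= 93.67 min

93.67 min


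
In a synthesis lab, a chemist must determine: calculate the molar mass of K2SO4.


M(K2SO4) = 2×39.1 + 1×32.07 + 4×16.0
= 78.2 + 32.07 + 64.0
= 174.27 g/mol

174.27 g/mol


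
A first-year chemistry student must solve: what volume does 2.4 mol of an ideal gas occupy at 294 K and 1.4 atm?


PV = nRT  (R = 0.08206 L·atm/(mol·K))
V = nRT/P = 2.4×0.08206×294/1.4
= 41.358 L

41.358 L


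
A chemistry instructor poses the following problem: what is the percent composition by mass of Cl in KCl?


M(KCl) = 1×39.1 + 1×35.45 = 74.55 g/mol
Mass of Cl = 1 × 35.45 = 35.45 g/mol
% Cl = 35.45/74.55 × 100 = 47.55%

47.55%


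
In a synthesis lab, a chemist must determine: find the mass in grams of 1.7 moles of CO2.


M(CO2) = 44.01 g/mol
mass = n × M = 1.7 × 44.01 = 74.82 g

74.82 g


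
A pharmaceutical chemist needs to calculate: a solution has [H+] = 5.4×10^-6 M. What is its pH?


pH = -log10([H+]) = -log10(5.4×10^-6)
= 6 - log10(5.4)
= 6 - 0.73
= 5.27

5.27


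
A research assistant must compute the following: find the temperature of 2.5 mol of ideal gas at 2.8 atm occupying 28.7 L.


PV = nRT  (R = 0.08206 L·atm/(mol·K))
T = PV/(nR) = 2.8×28.7/(2.5×0.08206)
= 80.36/0.205150
= 391.71 K

391.71 K


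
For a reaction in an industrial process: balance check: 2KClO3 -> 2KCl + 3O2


Equation: 2KClO3 -> 2KCl + 3O2
Check atoms: Cl: 2=2, K: 2=2, O: 6=6
Balanced

Yes, balanced


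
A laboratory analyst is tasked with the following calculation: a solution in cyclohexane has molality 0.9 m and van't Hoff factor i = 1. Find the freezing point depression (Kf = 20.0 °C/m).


ΔTf = Kf × m × i
= 20.0 × 0.9 × 1
= 18.0 °C

18.0 °C


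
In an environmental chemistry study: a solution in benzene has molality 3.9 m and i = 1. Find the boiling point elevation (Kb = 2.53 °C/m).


ΔTb = Kb × m × i
= 2.53 × 3.9 × 1
= 9.867 °C

9.867 °C


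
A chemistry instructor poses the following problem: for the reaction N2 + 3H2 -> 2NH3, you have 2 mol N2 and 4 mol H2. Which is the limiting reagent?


Mole ratio available / coefficient:
  N2: 2/1 = 2.000
  H2: 4/3 = 1.333
Smaller ratio is limiting.

H2


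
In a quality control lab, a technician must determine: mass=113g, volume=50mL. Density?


ρ = mass/volume
= 113/50
= 2.26 g/mL

2.26 g/mL


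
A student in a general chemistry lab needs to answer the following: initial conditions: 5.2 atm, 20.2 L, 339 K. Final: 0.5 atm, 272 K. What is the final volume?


P1V1/T1 = P2V2/T2
V2 = P1V1T2/(T1P2)
= 5.2×20.2×272/(339×0.5)
= 168.56 L

168.56 L


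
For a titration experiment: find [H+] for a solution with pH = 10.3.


[H+] = 10^(-pH) = 10^(-10.3)
= 5.01×10^-11 M

5.01×10^-11 M


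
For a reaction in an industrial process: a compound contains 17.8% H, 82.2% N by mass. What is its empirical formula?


Assume 100 g sample. Moles of each element:
  H: 17.8/1.008 = 17.659 mol
  N: 82.2/14.01 = 5.867 mol
Divide by smallest (5.867):
  H: 17.659/5.867 = 3.01
  N: 5.867/5.867 = 1.0
Empirical formula: NH3

NH3


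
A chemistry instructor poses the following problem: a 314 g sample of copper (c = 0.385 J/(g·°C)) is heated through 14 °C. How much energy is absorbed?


q = mcΔT = 314 × 0.385 × 14
= 1692.46 J

1692.46 J


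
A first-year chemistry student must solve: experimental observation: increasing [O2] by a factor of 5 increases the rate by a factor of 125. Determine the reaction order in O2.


rate ∝ [O2]^n
5^n = 125 → n = 3
Order in O2: 3

3


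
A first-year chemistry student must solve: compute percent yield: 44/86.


% yield = actual/theoretical × 100
= 44/86 × 100
= 51.16%

51.16%


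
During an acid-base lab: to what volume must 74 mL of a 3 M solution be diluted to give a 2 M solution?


C1V1 = C2V2
3 × 74 = 2 × V2
V2 = 222/2 = 111.0 mL

111.0 mL


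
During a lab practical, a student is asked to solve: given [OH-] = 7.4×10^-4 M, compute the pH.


pOH = -log10([OH-]) = -log10(7.4×10^-4)
= 4 - log10(7.4) = 3.13
pH = 14 - pOH = 14 - 3.13 = 10.87

10.87


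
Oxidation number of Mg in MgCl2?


Group 2 metal: +2
Oxidation number: +2

+2


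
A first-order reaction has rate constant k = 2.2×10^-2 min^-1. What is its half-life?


t½ = ln2/k = 0.693147/(2.2×10^-2 min^-1)
= 31.51 min

31.51 min


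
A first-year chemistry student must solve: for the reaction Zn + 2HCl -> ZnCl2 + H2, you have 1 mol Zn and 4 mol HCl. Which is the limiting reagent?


Mole ratio available / coefficient:
  Zn: 1/1 = 1.000
  HCl: 4/2 = 2.000
Smaller ratio is limiting.

Zn


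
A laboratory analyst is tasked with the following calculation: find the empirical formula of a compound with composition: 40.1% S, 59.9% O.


Assume 100 g sample. Moles of each element:
  S: 40.1/32.07 = 1.25 mol
  O: 59.9/16.0 = 3.744 mol
Divide by smallest (1.25):
  S: 1.25/1.25 = 1.0
  O: 3.744/1.25 = 3.0
Empirical formula: SO3

SO3


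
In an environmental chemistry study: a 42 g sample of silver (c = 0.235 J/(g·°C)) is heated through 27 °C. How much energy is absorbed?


q = mcΔT = 42 × 0.235 × 27
= 266.49 J

266.49 J


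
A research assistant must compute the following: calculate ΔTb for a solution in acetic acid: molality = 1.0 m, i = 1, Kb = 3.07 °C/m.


ΔTb = Kb × m × i
= 3.07 × 1.0 × 1
= 3.07 °C

3.07 °C


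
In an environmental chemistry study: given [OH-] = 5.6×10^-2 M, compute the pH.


pOH = -log10([OH-]) = -log10(5.6×10^-2)
= 2 - log10(5.6) = 1.25
pH = 14 - pOH = 14 - 1.25 = 12.75

12.75


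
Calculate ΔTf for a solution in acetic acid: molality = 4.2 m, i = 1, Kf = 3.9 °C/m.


ΔTf = Kf × m × i
= 3.9 × 4.2 × 1
= 16.38 °C

16.38 °C


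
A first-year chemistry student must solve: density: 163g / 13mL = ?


ρ = mass/volume
= 163/13
= 12.538 g/mL

12.538 g/mL


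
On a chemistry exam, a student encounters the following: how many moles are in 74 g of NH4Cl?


M(NH4Cl) = 53.49 g/mol
n = mass/M = 74/53.49 = 1.3834 mol

1.3834 mol


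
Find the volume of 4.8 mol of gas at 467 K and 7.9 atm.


PV = nRT  (R = 0.08206 L·atm/(mol·K))
V = nRT/P = 4.8×0.08206×467/7.9
= 23.284 L

23.284 L


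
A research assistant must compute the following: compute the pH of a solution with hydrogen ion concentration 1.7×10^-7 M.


pH = -log10([H+]) = -log10(1.7×10^-7)
= 7 - log10(1.7)
= 7 - 0.23
= 6.77

6.77


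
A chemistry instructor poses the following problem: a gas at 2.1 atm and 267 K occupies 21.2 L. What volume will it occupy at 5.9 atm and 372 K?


P1V1/T1 = P2V2/T2
V2 = P1V1T2/(T1P2)
= 2.1×21.2×372/(267×5.9)
= 10.513 L

10.513 L


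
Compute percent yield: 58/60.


% yield = actual/theoretical × 100
= 58/60 × 100
= 96.67%

96.67%


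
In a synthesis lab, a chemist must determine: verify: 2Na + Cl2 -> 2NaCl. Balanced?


Equation: 2Na + Cl2 -> 2NaCl
Check atoms: Cl: 2=2, Na: 2=2
Balanced

Yes, balanced


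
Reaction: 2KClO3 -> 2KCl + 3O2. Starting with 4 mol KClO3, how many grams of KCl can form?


Mole ratio KCl:KClO3 = 2:2
n(KCl) = 4 × 2/2 = 4.000 mol
mass = 4.000 × 74.55 = 298.2 g

298.2 g


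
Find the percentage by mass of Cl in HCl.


M(HCl) = 1×1.008 + 1×35.45 = 36.458 g/mol
Mass of Cl = 1 × 35.45 = 35.45 g/mol
% Cl = 35.45/36.458 × 100 = 97.24%

97.24%


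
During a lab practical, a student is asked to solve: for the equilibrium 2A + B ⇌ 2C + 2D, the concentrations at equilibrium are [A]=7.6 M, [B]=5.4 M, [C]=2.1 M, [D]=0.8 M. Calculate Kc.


Kc = [C]^2[D]^2/([A]^2[B])
= (2.1^2 × 0.8^2)/(7.6^2 × 5.4^1)
= 2.8224/311.904
= 0.009049

0.009049


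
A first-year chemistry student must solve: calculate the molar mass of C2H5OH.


M(C2H5OH) = 2×12.01 + 6×1.008 + 1×16.0
= 24.02 + 6.05 + 16.0
= 46.07 g/mol

46.07 g/mol


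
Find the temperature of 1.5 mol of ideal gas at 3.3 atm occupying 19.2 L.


PV = nRT  (R = 0.08206 L·atm/(mol·K))
T = PV/(nR) = 3.3×19.2/(1.5×0.08206)
= 63.36/0.123090
= 514.75 K

514.75 K


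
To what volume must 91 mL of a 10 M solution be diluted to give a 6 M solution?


C1V1 = C2V2
10 × 91 = 6 × V2
V2 = 910/6 = 151.67 mL

151.67 mL


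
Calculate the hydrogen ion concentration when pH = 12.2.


[H+] = 10^(-pH) = 10^(-12.2)
= 6.31×10^-13 M

6.31×10^-13 M


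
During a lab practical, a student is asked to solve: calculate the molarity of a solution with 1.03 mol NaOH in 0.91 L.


M = n/V = 1.03/0.91 = 1.132 mol/L

1.132 M


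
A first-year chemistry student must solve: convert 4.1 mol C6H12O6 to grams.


M(C6H12O6) = 180.16 g/mol
mass = n × M = 4.1 × 180.16 = 738.66 g

738.66 g


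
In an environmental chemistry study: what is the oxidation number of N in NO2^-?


x + 2(-2) = -1, so x = +3
Oxidation number: +3

+3


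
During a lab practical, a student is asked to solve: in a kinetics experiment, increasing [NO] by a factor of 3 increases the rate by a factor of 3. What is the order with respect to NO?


rate ∝ [NO]^n
3^n = 3 → n = 1
Order in NO: 1

1


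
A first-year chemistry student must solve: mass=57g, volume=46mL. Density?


ρ = mass/volume
= 57/46
= 1.239 g/mL

1.239 g/mL


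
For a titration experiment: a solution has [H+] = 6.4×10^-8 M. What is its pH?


pH = -log10([H+]) = -log10(6.4×10^-8)
= 8 - log10(6.4)
= 8 - 0.81
= 7.19

7.19


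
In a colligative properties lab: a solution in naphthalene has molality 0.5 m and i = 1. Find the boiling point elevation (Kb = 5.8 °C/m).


ΔTb = Kb × m × i
= 5.8 × 0.5 × 1
= 2.9 °C

2.9 °C


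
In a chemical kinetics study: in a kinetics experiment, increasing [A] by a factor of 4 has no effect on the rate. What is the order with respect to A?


rate ∝ [A]^n
rate ∝ [A]^0
Order in A: 0

0


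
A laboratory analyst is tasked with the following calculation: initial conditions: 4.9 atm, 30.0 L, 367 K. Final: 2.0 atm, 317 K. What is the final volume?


P1V1/T1 = P2V2/T2
V2 = P1V1T2/(T1P2)
= 4.9×30.0×317/(367×2.0)
= 63.486 L

63.486 L


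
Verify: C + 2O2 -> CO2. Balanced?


Equation: C + 2O2 -> CO2
Check atoms: C: 1=1, O: 4≠2
Not balanced

No, not balanced


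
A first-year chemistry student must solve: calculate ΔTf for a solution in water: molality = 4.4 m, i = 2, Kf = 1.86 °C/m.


ΔTf = Kf × m × i
= 1.86 × 4.4 × 2
= 16.368 °C

16.368 °C


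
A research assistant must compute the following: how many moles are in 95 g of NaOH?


M(NaOH) = 40.0 g/mol
n = mass/M = 95/40.0 = 2.375 mol

2.375 mol


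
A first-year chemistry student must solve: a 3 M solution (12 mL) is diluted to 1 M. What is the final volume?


C1V1 = C2V2
3 × 12 = 1 × V2
V2 = 36/1 = 36.0 mL

36.0 mL
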